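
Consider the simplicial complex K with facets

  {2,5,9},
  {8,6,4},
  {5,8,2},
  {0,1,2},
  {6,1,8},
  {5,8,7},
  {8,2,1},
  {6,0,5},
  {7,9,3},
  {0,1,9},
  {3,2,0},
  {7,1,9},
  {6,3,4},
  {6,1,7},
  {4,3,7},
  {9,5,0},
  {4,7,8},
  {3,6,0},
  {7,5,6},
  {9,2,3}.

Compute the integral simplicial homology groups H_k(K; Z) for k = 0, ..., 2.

Fix the vertex order 0 < 1 < 2 < 3 < 4 < 5 < 6 < 7 < 8 < 9 and write every simplex with vertices in increasing order. Then dim K = 2 and the simplices of K are:

  0-simplices (10): [0], [1], [2], [3], [4], [5], [6], [7], [8], [9]
  1-simplices (30): (30 of them)
  2-simplices (20): (20 of them)

giving chain groups C_0 ≅ Z^10, C_1 ≅ Z^30, C_2 ≅ Z^20.

∂_1: C_1 → C_0 sends each edge [p,q] (with p < q) to q − p. For instance
  ∂[0,9] = [9] − [0].
As a 10×30 matrix over Z this has rank 9, with invariant factors (1,1,1,1,1,1,1,1,1).

∂_2: C_2 → C_1 maps a triangle to the signed sum of its edges. For instance
  ∂[5,6,7] = [6,7] − [5,7] + [5,6],
  ∂[0,1,2] = [1,2] − [0,2] + [0,1].
As a 30×20 matrix over Z this has rank 20, with invariant factors (1,1,1,1,1,1,1,1,1,1,1,1,1,1,1,1,1,1,1,2).

Reading off H_k = ker ∂_k / im ∂_{k+1}:

  H_0: rank C_0 − rank ∂_1 = 10 − 9 = 1, and the invariant factors of ∂_1 are all 1, so H_0 = Z.
  H_1: rank ker ∂_1 − rank ∂_2 = (30 − 9) − 20 = 1, and ∂_2 has invariant factor 2 > 1, so H_1 = Z ⊕ Z/2.
  H_2: rank ker ∂_2 − rank ∂_3 = (20 − 20) − 0 = 0, and there is no ∂_3, so H_2 = 0.

(K is a triangulation of the Klein bottle.)

H_0 ≅ Z,  H_1 ≅ Z ⊕ Z/2,  H_2 = 0.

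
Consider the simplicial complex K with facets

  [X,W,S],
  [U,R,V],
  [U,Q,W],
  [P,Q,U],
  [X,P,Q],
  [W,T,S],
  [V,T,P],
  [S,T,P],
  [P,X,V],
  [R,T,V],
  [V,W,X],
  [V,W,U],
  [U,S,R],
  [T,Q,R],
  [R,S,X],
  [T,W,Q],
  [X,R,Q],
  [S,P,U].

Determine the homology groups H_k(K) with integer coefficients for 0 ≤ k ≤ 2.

Fix the vertex order P < Q < R < S < T < U < V < W < X and write every simplex with vertices in increasing order. Then dim K = 2 and the simplices of K are:

  0-simplices (9): P, Q, R, S, T, U, V, W, X
  1-simplices (27): PQ, PS, PT, PU, PV, PX, QR, QT, QU, QW, QX, RS, RT, RU, RV, RX, ST, SU, SW, SX, TV, TW, UV, UW, VW, VX, WX
  2-simplices (18): PQU, PQX, PST, PSU, PTV, PVX, QRT, QRX, QTW, QUW, RSU, RSX, RTV, RUV, STW, SWX, UVW, VWX

giving chain groups C_0 ≅ Z^9, C_1 ≅ Z^27, C_2 ≅ Z^18.

Boundary ∂_1: C_1 → C_0 maps an edge to its endpoints' difference, ∂[p,q] = q − p.
As a 9×27 matrix over Z this has rank 8, with invariant factors (1,1,1,1,1,1,1,1).

The boundary map ∂_2: C_2 → C_1 maps a triangle to the signed sum of its edges. For instance
  ∂RTV = TV − RV + RT,
  ∂QRX = RX − QX + QR.
As a 27×18 matrix over Z this has rank 17, with invariant factors (1,1,1,1,1,1,1,1,1,1,1,1,1,1,1,1,1).

Computing H_k = (kernel of ∂_k) / (image of ∂_{k+1}):

  H_0: rank C_0 − rank ∂_1 = 9 − 8 = 1, and the invariant factors of ∂_1 are all 1, so H_0 = Z.
  H_1: rank ker ∂_1 − rank ∂_2 = (27 − 8) − 17 = 2, and the invariant factors of ∂_2 are all 1, so H_1 = Z^2.
  H_2: rank ker ∂_2 − rank ∂_3 = (18 − 17) − 0 = 1, and there is no ∂_3, so H_2 = Z.

As a check, the Euler characteristic is 9 − 27 + 18 = 0, which agrees with 1 − 2 + 1 = 0.

H_0 ≅ Z,  H_1 ≅ Z^2,  H_2 ≅ Z.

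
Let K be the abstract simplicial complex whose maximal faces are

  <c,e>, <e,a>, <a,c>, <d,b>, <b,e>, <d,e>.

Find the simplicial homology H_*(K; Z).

We work with the vertex ordering a < b < c < d < e. The simplices of K, each written with vertices in increasing order, are:

  0-simplices (5): a, b, c, d, e
  1-simplices (6): ac, ae, bd, be, ce, de

giving chain groups C_0 ≅ Z^5, C_1 ≅ Z^6.

The boundary map ∂_1: C_1 → C_0 sends each edge [p,q] (with p < q) to q − p.
The resulting 5×6 matrix has rank 4, and its Smith normal form has invariant factors (1,1,1,1).

Computing H_k = (kernel of ∂_k) / (image of ∂_{k+1}):

  H_0: rank C_0 − rank ∂_1 = 5 − 4 = 1, and the invariant factors of ∂_1 are all 1, so H_0 = Z.
  H_1: rank ker ∂_1 − rank ∂_2 = (6 − 4) − 0 = 2, and there is no ∂_2, so H_1 = Z^2.

H_0 ≅ Z,  H_1 ≅ Z^2.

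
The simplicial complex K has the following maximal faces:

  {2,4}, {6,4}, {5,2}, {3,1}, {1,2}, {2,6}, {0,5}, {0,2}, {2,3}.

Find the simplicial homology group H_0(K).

K has 7 vertices, 9 edges.
rank ∂_0 = 0, rank ∂_1 = 6 ⇒ b_0 = 7 − 0 − 6 = 1; all invariant factors of ∂_1 are 1 so no torsion. So H_0 = Z.

H_0 ≅ Z.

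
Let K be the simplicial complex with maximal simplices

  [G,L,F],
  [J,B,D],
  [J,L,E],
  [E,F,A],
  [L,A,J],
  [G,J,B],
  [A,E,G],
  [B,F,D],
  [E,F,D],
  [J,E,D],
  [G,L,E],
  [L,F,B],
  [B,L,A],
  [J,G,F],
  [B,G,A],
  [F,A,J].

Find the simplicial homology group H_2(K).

H_2 = Z.

Take the total order A < B < D < E < F < G < J < L on the vertex set. Then K (dimension 2) consists of the simplices:

  0-simplices (8): A, B, D, E, F, G, J, L
  1-simplices (24): AB, AE, AF, AG, AJ, AL, BD, BF, BG, BJ, BL, DE, DF, DJ, EF, EG, EJ, EL, FG, FJ, FL, GJ, GL, JL
  2-simplices (16): ABG, ABL, AEF, AEG, AFJ, AJL, BDF, BDJ, BFL, BGJ, DEF, DEJ, EGL, EJL, FGJ, FGL

Hence C_0 ≅ Z^8, C_1 ≅ Z^24, C_2 ≅ Z^16.

∂_1: C_1 → C_0 maps an edge to its endpoints' difference, ∂[p,q] = q − p.
The resulting 8×24 matrix has rank 7, and its Smith normal form has invariant factors (1,1,1,1,1,1,1).

Boundary ∂_2: C_2 → C_1 sends each 2-simplex [p,q,r] to [q,r] − [p,r] + [p,q]. For instance
  ∂EJL = JL − EL + EJ,
  ∂BDF = DF − BF + BD.
The resulting 24×16 matrix has rank 15, and its Smith normal form has invariant factors (1,1,1,1,1,1,1,1,1,1,1,1,1,1,1).

Computing H_k = (kernel of ∂_k) / (image of ∂_{k+1}):

  H_2: rank ker ∂_2 − rank ∂_3 = (16 − 15) − 0 = 1, and there is no ∂_3, so H_2 = Z.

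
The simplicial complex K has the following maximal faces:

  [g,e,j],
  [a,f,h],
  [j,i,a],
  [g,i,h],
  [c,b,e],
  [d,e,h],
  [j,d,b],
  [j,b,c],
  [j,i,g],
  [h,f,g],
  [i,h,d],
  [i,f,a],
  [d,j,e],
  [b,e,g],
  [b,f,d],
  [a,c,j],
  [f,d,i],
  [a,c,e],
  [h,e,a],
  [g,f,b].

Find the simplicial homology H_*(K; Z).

H_0 ≅ Z,  H_1 ≅ Z ⊕ Z/2Z,  H_2 = 0.

Order the vertices as a < b < c < d < e < f < g < h < i < j. Listing each simplex with vertices in this order, K has dimension 2 with simplices:

  0-simplices (10): a, b, c, d, e, f, g, h, i, j
  1-simplices (30): ac, ae, af, ah, ai, aj, bc, bd, be, bf, bg, bj, ce, cj, de, df, dh, di, dj, eg, eh, ej, fg, fh, fi, gh, gi, gj, hi, ij
  2-simplices (20): ace, acj, aeh, afh, afi, aij, bce, bcj, bdf, bdj, beg, bfg, deh, dej, dfi, dhi, egj, fgh, ghi, gij

so the chain groups are C_0 ≅ Z^10, C_1 ≅ Z^30, C_2 ≅ Z^20.

Boundary ∂_1: C_1 → C_0 maps an edge to its endpoints' difference, ∂[p,q] = q − p. For instance
  ∂eg = g − e.
The resulting 10×30 matrix has rank 9, and its Smith normal form has invariant factors (1,1,1,1,1,1,1,1,1).

Boundary ∂_2: C_2 → C_1 acts by ∂[p,q,r] = [q,r] − [p,r] + [p,q]. For instance
  ∂ace = ce − ae + ac,
  ∂bdf = df − bf + bd.
The resulting 30×20 matrix has rank 20, and its Smith normal form has invariant factors (1,1,1,1,1,1,1,1,1,1,1,1,1,1,1,1,1,1,1,2).

Computing H_k = (kernel of ∂_k) / (image of ∂_{k+1}):

  H_0: rank C_0 − rank ∂_1 = 10 − 9 = 1, and the invariant factors of ∂_1 are all 1, so H_0 = Z.
  H_1: rank ker ∂_1 − rank ∂_2 = (30 − 9) − 20 = 1, and ∂_2 has invariant factor 2 > 1, so H_1 = Z ⊕ Z/2Z.
  H_2: rank ker ∂_2 − rank ∂_3 = (20 − 20) − 0 = 0, and there is no ∂_3, so H_2 = 0.

(K is a triangulation of the Klein bottle.)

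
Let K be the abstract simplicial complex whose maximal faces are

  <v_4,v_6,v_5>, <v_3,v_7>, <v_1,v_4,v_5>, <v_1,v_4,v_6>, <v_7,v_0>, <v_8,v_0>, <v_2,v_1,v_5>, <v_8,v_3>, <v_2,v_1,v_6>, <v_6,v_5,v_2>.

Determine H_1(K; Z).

H_1 ≅ Z.

Fix the vertex order v_0 < v_1 < v_2 < v_3 < v_4 < v_5 < v_6 < v_7 < v_8 and write every simplex with vertices in increasing order. Then dim K = 2 and the simplices of K are:

  0-simplices (9): [v_0], [v_1], [v_2], [v_3], [v_4], [v_5], [v_6], [v_7], [v_8]
  1-simplices (13): [v_0,v_7], [v_0,v_8], [v_1,v_2], [v_1,v_4], [v_1,v_5], [v_1,v_6], [v_2,v_5], [v_2,v_6], [v_3,v_7], [v_3,v_8], [v_4,v_5], [v_4,v_6], [v_5,v_6]
  2-simplices (6): [v_1,v_2,v_5], [v_1,v_2,v_6], [v_1,v_4,v_5], [v_1,v_4,v_6], [v_2,v_5,v_6], [v_4,v_5,v_6]

giving chain groups C_0 ≅ Z^9, C_1 ≅ Z^13, C_2 ≅ Z^6.

Boundary ∂_1: C_1 → C_0 is given by ∂[p,q] = [q] − [p].
The resulting 9×13 matrix has rank 7, and its Smith normal form has invariant factors (1,1,1,1,1,1,1).

Boundary ∂_2: C_2 → C_1 sends each 2-simplex [p,q,r] to [q,r] − [p,r] + [p,q]. For instance
  ∂[v_1,v_4,v_5] = [v_4,v_5] − [v_1,v_5] + [v_1,v_4],
  ∂[v_4,v_5,v_6] = [v_5,v_6] − [v_4,v_6] + [v_4,v_5].
The 13×6 boundary matrix has rank 5 and Smith normal form diag(1,1,1,1,1).

Reading off H_k = ker ∂_k / im ∂_{k+1}:

  H_1: rank ker ∂_1 − rank ∂_2 = (13 − 7) − 5 = 1, and the invariant factors of ∂_2 are all 1, so H_1 ≅ Z.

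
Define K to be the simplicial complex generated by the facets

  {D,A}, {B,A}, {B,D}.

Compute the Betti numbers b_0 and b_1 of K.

b_0 = 1, b_1 = 1.

Order the vertices as A < B < D. Listing each simplex with vertices in this order, K has dimension 1 with simplices:

  0-simplices (3): A, B, D
  1-simplices (3): AB, AD, BD

so the chain groups are C_0 ≅ Z^3, C_1 ≅ Z^3.

Boundary ∂_1: C_1 → C_0 sends each edge [p,q] (with p < q) to q − p. For instance
  ∂BD = D − B.
The resulting 3×3 matrix has rank 2, and its Smith normal form has invariant factors (1,1).

Reading off H_k = ker ∂_k / im ∂_{k+1}:

  H_0: rank C_0 − rank ∂_1 = 3 − 2 = 1, and the invariant factors of ∂_1 are all 1, so H_0 ≅ Z.
  H_1: rank ker ∂_1 − rank ∂_2 = (3 − 2) − 0 = 1, and there is no ∂_2, so H_1 ≅ Z.

(K is a triangulation of the circle S^1.)

Hence the Betti numbers are b_0 = 1, b_1 = 1.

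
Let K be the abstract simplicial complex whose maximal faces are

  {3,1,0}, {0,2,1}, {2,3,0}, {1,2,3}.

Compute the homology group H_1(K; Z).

Fix the vertex order 0 < 1 < 2 < 3 and write every simplex with vertices in increasing order. Then dim K = 2 and the simplices of K are:

  0-simplices (4): [0], [1], [2], [3]
  1-simplices (6): [0,1], [0,2], [0,3], [1,2], [1,3], [2,3]
  2-simplices (4): [0,1,2], [0,1,3], [0,2,3], [1,2,3]

giving chain groups C_0 ≅ Z^4, C_1 ≅ Z^6, C_2 ≅ Z^4.

Boundary ∂_1: C_1 → C_0 sends each edge [p,q] (with p < q) to q − p. For instance
  ∂[0,2] = [2] − [0].
This gives a 4×6 integer matrix of rank 3; reducing to Smith normal form yields diagonal entries (1,1,1).

∂_2: C_2 → C_1 maps a triangle to the signed sum of its edges. For instance
  ∂[1,2,3] = [2,3] − [1,3] + [1,2],
  ∂[0,2,3] = [2,3] − [0,3] + [0,2].
As a 6×4 matrix over Z this has rank 3, with invariant factors (1,1,1).

From H_k ≅ ker(∂_k) / im(∂_{k+1}) we obtain:

  H_1: rank ker ∂_1 − rank ∂_2 = (6 − 3) − 3 = 0, and the invariant factors of ∂_2 are all 1, so H_1 ≅ 0.

(K is a triangulation of the 2-sphere S^2.)

H_1 = 0.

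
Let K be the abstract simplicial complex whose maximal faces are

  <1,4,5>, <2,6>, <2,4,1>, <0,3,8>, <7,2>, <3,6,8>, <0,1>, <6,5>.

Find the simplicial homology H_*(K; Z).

Fix the vertex order 0 < 1 < 2 < 3 < 4 < 5 < 6 < 7 < 8 and write every simplex with vertices in increasing order. Then dim K = 2 and the simplices of K are:

  0-simplices (9): [0], [1], [2], [3], [4], [5], [6], [7], [8]
  1-simplices (14): [0,1], [0,3], [0,8], [1,2], [1,4], [1,5], [2,4], [2,6], [2,7], [3,6], [3,8], [4,5], [5,6], [6,8]
  2-simplices (4): [0,3,8], [1,2,4], [1,4,5], [3,6,8]

so the chain groups are C_0 ≅ Z^9, C_1 ≅ Z^14, C_2 ≅ Z^4.

∂_1: C_1 → C_0 maps an edge to its endpoints' difference, ∂[p,q] = q − p. For instance
  ∂[0,8] = [8] − [0].
The 9×14 boundary matrix has rank 8 and Smith normal form diag(1,1,1,1,1,1,1,1).

∂_2: C_2 → C_1 maps a triangle to the signed sum of its edges. For instance
  ∂[1,2,4] = [2,4] − [1,4] + [1,2],
  ∂[1,4,5] = [4,5] − [1,5] + [1,4].
The resulting 14×4 matrix has rank 4, and its Smith normal form has invariant factors (1,1,1,1).

Now H_k = ker ∂_k / im ∂_{k+1}, so:

  H_0: rank C_0 − rank ∂_1 = 9 − 8 = 1, and the invariant factors of ∂_1 are all 1, so H_0 = Z.
  H_1: rank ker ∂_1 − rank ∂_2 = (14 − 8) − 4 = 2, and the invariant factors of ∂_2 are all 1, so H_1 = Z^2.
  H_2: rank ker ∂_2 − rank ∂_3 = (4 − 4) − 0 = 0, and there is no ∂_3, so H_2 = 0.

As a check, the Euler characteristic is 9 − 14 + 4 = -1, which agrees with 1 − 2 + 0 = -1.

H_0 = Z,  H_1 = Z^2,  H_2 = 0.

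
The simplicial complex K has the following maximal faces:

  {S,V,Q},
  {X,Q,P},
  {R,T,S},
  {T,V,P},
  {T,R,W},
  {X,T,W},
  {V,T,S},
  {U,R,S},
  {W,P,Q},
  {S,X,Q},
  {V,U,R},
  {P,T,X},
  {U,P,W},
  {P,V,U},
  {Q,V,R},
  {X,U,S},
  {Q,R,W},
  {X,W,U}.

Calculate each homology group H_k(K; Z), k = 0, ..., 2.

H_0 = Z,  H_1 = Z ⊕ Z/2,  H_2 = 0.

Order the vertices as P < Q < R < S < T < U < V < W < X. Listing each simplex with vertices in this order, K has dimension 2 with simplices:

  0-simplices (9): P, Q, R, S, T, U, V, W, X
  1-simplices (27): PQ, PT, PU, PV, PW, PX, QR, QS, QV, QW, QX, RS, RT, RU, RV, RW, ST, SU, SV, SX, TV, TW, TX, UV, UW, UX, WX
  2-simplices (18): PQW, PQX, PTV, PTX, PUV, PUW, QRV, QRW, QSV, QSX, RST, RSU, RTW, RUV, STV, SUX, TWX, UWX

so the chain groups are C_0 ≅ Z^9, C_1 ≅ Z^27, C_2 ≅ Z^18.

∂_1: C_1 → C_0 is given by ∂[p,q] = [q] − [p]. For instance
  ∂SX = X − S.
The 9×27 boundary matrix has rank 8 and Smith normal form diag(1,1,1,1,1,1,1,1).

Boundary ∂_2: C_2 → C_1 maps a triangle to the signed sum of its edges. For instance
  ∂PQX = QX − PX + PQ,
  ∂PTX = TX − PX + PT.
The 27×18 boundary matrix has rank 18 and Smith normal form diag(1,1,1,1,1,1,1,1,1,1,1,1,1,1,1,1,1,2).

Now H_k = ker ∂_k / im ∂_{k+1}, so:

  H_0: rank C_0 − rank ∂_1 = 9 − 8 = 1, and the invariant factors of ∂_1 are all 1, so H_0 = Z.
  H_1: rank ker ∂_1 − rank ∂_2 = (27 − 8) − 18 = 1, and ∂_2 has invariant factor 2 > 1, so H_1 = Z ⊕ Z/2.
  H_2: rank ker ∂_2 − rank ∂_3 = (18 − 18) − 0 = 0, and there is no ∂_3, so H_2 = 0.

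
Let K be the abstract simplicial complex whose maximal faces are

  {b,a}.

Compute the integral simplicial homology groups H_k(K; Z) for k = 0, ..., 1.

Fix the vertex order a < b and write every simplex with vertices in increasing order. Then dim K = 1 and the simplices of K are:

  0-simplices (2): a, b
  1-simplices (1): ab

giving chain groups C_0 ≅ Z^2, C_1 ≅ Z^1.

The boundary map ∂_1: C_1 → C_0 maps an edge to its endpoints' difference, ∂[p,q] = q − p. For instance
  ∂ab = b − a.
The resulting 2×1 matrix has rank 1, and its Smith normal form has invariant factors (1).

Now H_k = ker ∂_k / im ∂_{k+1}, so:

  H_0: rank C_0 − rank ∂_1 = 2 − 1 = 1, and the invariant factors of ∂_1 are all 1, so H_0 = Z.
  H_1: rank ker ∂_1 − rank ∂_2 = (1 − 1) − 0 = 0, and there is no ∂_2, so H_1 = 0.

(K is a triangulation of the 1-simplex.)

H_0 = Z,  H_1 = 0.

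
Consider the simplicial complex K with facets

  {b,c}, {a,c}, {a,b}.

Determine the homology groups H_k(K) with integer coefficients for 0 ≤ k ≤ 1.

Fix the vertex order a < b < c and write every simplex with vertices in increasing order. Then dim K = 1 and the simplices of K are:

  0-simplices (3): a, b, c
  1-simplices (3): ab, ac, bc

so the chain groups are C_0 ≅ Z^3, C_1 ≅ Z^3.

Boundary ∂_1: C_1 → C_0 is given by ∂[p,q] = [q] − [p].
The resulting 3×3 matrix has rank 2, and its Smith normal form has invariant factors (1,1).

Reading off H_k = ker ∂_k / im ∂_{k+1}:

  H_0: rank C_0 − rank ∂_1 = 3 − 2 = 1, and the invariant factors of ∂_1 are all 1, so H_0 ≅ Z.
  H_1: rank ker ∂_1 − rank ∂_2 = (3 − 2) − 0 = 1, and there is no ∂_2, so H_1 ≅ Z.

As a check, the Euler characteristic is 3 − 3 = 0, which agrees with 1 − 1 = 0.

H_0 = Z,  H_1 = Z.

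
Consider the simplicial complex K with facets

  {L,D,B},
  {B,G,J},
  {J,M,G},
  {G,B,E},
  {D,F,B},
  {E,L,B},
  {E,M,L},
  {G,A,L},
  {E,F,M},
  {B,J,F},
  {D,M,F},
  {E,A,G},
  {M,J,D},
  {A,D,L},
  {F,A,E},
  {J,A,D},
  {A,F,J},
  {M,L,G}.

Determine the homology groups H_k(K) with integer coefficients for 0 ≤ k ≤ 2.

H_0 = Z,  H_1 = Z ⊕ Z_2,  H_2 = 0.

Order the vertices as A < B < D < E < F < G < J < L < M. Listing each simplex with vertices in this order, K has dimension 2 with simplices:

  0-simplices (9): A, B, D, E, F, G, J, L, M
  1-simplices (27): AD, AE, AF, AG, AJ, AL, BD, BE, BF, BG, BJ, BL, DF, DJ, DL, DM, EF, EG, EL, EM, FJ, FM, GJ, GL, GM, JM, LM
  2-simplices (18): ADJ, ADL, AEF, AEG, AFJ, AGL, BDF, BDL, BEG, BEL, BFJ, BGJ, DFM, DJM, EFM, ELM, GJM, GLM

giving chain groups C_0 ≅ Z^9, C_1 ≅ Z^27, C_2 ≅ Z^18.

∂_1: C_1 → C_0 sends each edge [p,q] (with p < q) to q − p. For instance
  ∂BL = L − B.
The 9×27 boundary matrix has rank 8 and Smith normal form diag(1,1,1,1,1,1,1,1).

The boundary map ∂_2: C_2 → C_1 acts by ∂[p,q,r] = [q,r] − [p,r] + [p,q]. For instance
  ∂DFM = FM − DM + DF,
  ∂GLM = LM − GM + GL.
The resulting 27×18 matrix has rank 18, and its Smith normal form has invariant factors (1,1,1,1,1,1,1,1,1,1,1,1,1,1,1,1,1,2).

Reading off H_k = ker ∂_k / im ∂_{k+1}:

  H_0: rank C_0 − rank ∂_1 = 9 − 8 = 1, and the invariant factors of ∂_1 are all 1, so H_0 ≅ Z.
  H_1: rank ker ∂_1 − rank ∂_2 = (27 − 8) − 18 = 1, and ∂_2 has invariant factor 2 > 1, so H_1 ≅ Z ⊕ Z_2.
  H_2: rank ker ∂_2 − rank ∂_3 = (18 − 18) − 0 = 0, and there is no ∂_3, so H_2 ≅ 0.

As a check, the Euler characteristic is 9 − 27 + 18 = 0, which agrees with 1 − 1 + 0 = 0.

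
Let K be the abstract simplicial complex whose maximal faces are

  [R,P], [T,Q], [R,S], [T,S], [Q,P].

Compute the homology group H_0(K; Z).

Fix the vertex order P < Q < R < S < T and write every simplex with vertices in increasing order. Then dim K = 1 and the simplices of K are:

  0-simplices (5): P, Q, R, S, T
  1-simplices (5): PQ, PR, QT, RS, ST

so the chain groups are C_0 ≅ Z^5, C_1 ≅ Z^5.

The boundary map ∂_1: C_1 → C_0 sends each edge [p,q] (with p < q) to q − p.
This gives a 5×5 integer matrix of rank 4; reducing to Smith normal form yields diagonal entries (1,1,1,1).

Reading off H_k = ker ∂_k / im ∂_{k+1}:

  H_0: rank C_0 − rank ∂_1 = 5 − 4 = 1, and the invariant factors of ∂_1 are all 1, so H_0 ≅ Z.

(K is a triangulation of the circle S^1.)

H_0 = Z.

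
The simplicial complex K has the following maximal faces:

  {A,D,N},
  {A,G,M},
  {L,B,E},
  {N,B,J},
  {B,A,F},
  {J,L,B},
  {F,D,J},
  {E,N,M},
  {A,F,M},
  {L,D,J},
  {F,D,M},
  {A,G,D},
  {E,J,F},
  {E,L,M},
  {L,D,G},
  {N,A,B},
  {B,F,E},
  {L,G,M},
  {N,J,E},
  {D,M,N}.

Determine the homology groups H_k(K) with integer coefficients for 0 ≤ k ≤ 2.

We work with the vertex ordering A < B < D < E < F < G < J < L < M < N. The simplices of K, each written with vertices in increasing order, are:

  0-simplices (10): A, B, D, E, F, G, J, L, M, N
  1-simplices (30): AB, AD, AF, AG, AM, AN, BE, BF, BJ, BL, BN, DF, DG, DJ, DL, DM, DN, EF, EJ, EL, EM, EN, FJ, FM, GL, GM, JL, JN, LM, MN
  2-simplices (20): ABF, ABN, ADG, ADN, AFM, AGM, BEF, BEL, BJL, BJN, DFJ, DFM, DGL, DJL, DMN, EFJ, EJN, ELM, EMN, GLM

Hence C_0 ≅ Z^10, C_1 ≅ Z^30, C_2 ≅ Z^20.

The boundary map ∂_1: C_1 → C_0 maps an edge to its endpoints' difference, ∂[p,q] = q − p. For instance
  ∂GM = M − G.
The 10×30 boundary matrix has rank 9 and Smith normal form diag(1,1,1,1,1,1,1,1,1).

∂_2: C_2 → C_1 maps a triangle to the signed sum of its edges. For instance
  ∂BJN = JN − BN + BJ,
  ∂EFJ = FJ − EJ + EF.
The resulting 30×20 matrix has rank 20, and its Smith normal form has invariant factors (1,1,1,1,1,1,1,1,1,1,1,1,1,1,1,1,1,1,1,2).

Now H_k = ker ∂_k / im ∂_{k+1}, so:

  H_0: rank C_0 − rank ∂_1 = 10 − 9 = 1, and the invariant factors of ∂_1 are all 1, so H_0 = Z.
  H_1: rank ker ∂_1 − rank ∂_2 = (30 − 9) − 20 = 1, and ∂_2 has invariant factor 2 > 1, so H_1 = Z ⊕ Z/2Z.
  H_2: rank ker ∂_2 − rank ∂_3 = (20 − 20) − 0 = 0, and there is no ∂_3, so H_2 = 0.

As a check, the Euler characteristic is 10 − 30 + 20 = 0, which agrees with 1 − 1 + 0 = 0.
(K is a triangulation of the Klein bottle.)

H_0 ≅ Z,  H_1 ≅ Z ⊕ Z/2Z,  H_2 = 0.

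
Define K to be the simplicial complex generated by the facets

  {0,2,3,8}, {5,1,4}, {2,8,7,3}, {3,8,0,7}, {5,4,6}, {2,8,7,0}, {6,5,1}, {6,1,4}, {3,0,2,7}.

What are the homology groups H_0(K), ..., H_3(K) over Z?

H_0 = Z^2,  H_1 = 0,  H_2 = Z,  H_3 = Z.

We work with the vertex ordering 0 < 1 < 2 < 3 < 4 < 5 < 6 < 7 < 8. The simplices of K, each written with vertices in increasing order, are:

  0-simplices (9): [0], [1], [2], [3], [4], [5], [6], [7], [8]
  1-simplices (16): [0,2], [0,3], [0,7], [0,8], [1,4], [1,5], [1,6], [2,3], [2,7], [2,8], [3,7], [3,8], [4,5], [4,6], [5,6], [7,8]
  2-simplices (14): [0,2,3], [0,2,7], [0,2,8], [0,3,7], [0,3,8], [0,7,8], [1,4,5], [1,4,6], [1,5,6], [2,3,7], [2,3,8], [2,7,8], [3,7,8], [4,5,6]
  3-simplices (5): [0,2,3,7], [0,2,3,8], [0,2,7,8], [0,3,7,8], [2,3,7,8]

giving chain groups C_0 ≅ Z^9, C_1 ≅ Z^16, C_2 ≅ Z^14, C_3 ≅ Z^5.

∂_1: C_1 → C_0 sends each edge [p,q] (with p < q) to q − p. For instance
  ∂[2,7] = [7] − [2].
As a 9×16 matrix over Z this has rank 7, with invariant factors (1,1,1,1,1,1,1).

∂_2: C_2 → C_1 maps a triangle to the signed sum of its edges. For instance
  ∂[0,2,3] = [2,3] − [0,3] + [0,2],
  ∂[4,5,6] = [5,6] − [4,6] + [4,5].
The 16×14 boundary matrix has rank 9 and Smith normal form diag(1,1,1,1,1,1,1,1,1).

The boundary map ∂_3: C_3 → C_2 sends each 3-simplex σ to the alternating sum Σ_i (−1)^i (σ with its i-th vertex removed). For instance
  ∂[0,3,7,8] = [3,7,8] − [0,7,8] + [0,3,8] − [0,3,7],
  ∂[0,2,7,8] = [2,7,8] − [0,7,8] + [0,2,8] − [0,2,7].
The resulting 14×5 matrix has rank 4, and its Smith normal form has invariant factors (1,1,1,1).

Reading off H_k = ker ∂_k / im ∂_{k+1}:

  H_0: rank C_0 − rank ∂_1 = 9 − 7 = 2, and the invariant factors of ∂_1 are all 1, so H_0 = Z^2.
  H_1: rank ker ∂_1 − rank ∂_2 = (16 − 7) − 9 = 0, and the invariant factors of ∂_2 are all 1, so H_1 = 0.
  H_2: rank ker ∂_2 − rank ∂_3 = (14 − 9) − 4 = 1, and the invariant factors of ∂_3 are all 1, so H_2 = Z.
  H_3: rank ker ∂_3 − rank ∂_4 = (5 − 4) − 0 = 1, and there is no ∂_4, so H_3 = Z.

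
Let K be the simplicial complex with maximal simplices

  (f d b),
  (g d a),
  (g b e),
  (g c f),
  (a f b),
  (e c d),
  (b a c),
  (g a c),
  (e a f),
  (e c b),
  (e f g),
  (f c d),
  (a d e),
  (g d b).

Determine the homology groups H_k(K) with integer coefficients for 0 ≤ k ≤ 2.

H_0 = Z,  H_1 = Z^2,  H_2 = Z.

Order the vertices as a < b < c < d < e < f < g. Listing each simplex with vertices in this order, K has dimension 2 with simplices:

  0-simplices (7): a, b, c, d, e, f, g
  1-simplices (21): ab, ac, ad, ae, af, ag, bc, bd, be, bf, bg, cd, ce, cf, cg, de, df, dg, ef, eg, fg
  2-simplices (14): abc, abf, acg, ade, adg, aef, bce, bdf, bdg, beg, cde, cdf, cfg, efg

so the chain groups are C_0 ≅ Z^7, C_1 ≅ Z^21, C_2 ≅ Z^14.

∂_1: C_1 → C_0 is given by ∂[p,q] = [q] − [p]. For instance
  ∂cg = g − c.
The resulting 7×21 matrix has rank 6, and its Smith normal form has invariant factors (1,1,1,1,1,1).

∂_2: C_2 → C_1 maps a triangle to the signed sum of its edges. For instance
  ∂cde = de − ce + cd,
  ∂cdf = df − cf + cd.
This gives a 21×14 integer matrix of rank 13; reducing to Smith normal form yields diagonal entries (1,1,1,1,1,1,1,1,1,1,1,1,1).

From H_k ≅ ker(∂_k) / im(∂_{k+1}) we obtain:

  H_0: rank C_0 − rank ∂_1 = 7 − 6 = 1, and the invariant factors of ∂_1 are all 1, so H_0 ≅ Z.
  H_1: rank ker ∂_1 − rank ∂_2 = (21 − 6) − 13 = 2, and the invariant factors of ∂_2 are all 1, so H_1 ≅ Z^2.
  H_2: rank ker ∂_2 − rank ∂_3 = (14 − 13) − 0 = 1, and there is no ∂_3, so H_2 ≅ Z.

(K is a triangulation of the torus T^2.)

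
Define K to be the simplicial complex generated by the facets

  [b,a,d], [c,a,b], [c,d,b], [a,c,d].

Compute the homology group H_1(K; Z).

Order the vertices as a < b < c < d. Listing each simplex with vertices in this order, K has dimension 2 with simplices:

  0-simplices (4): a, b, c, d
  1-simplices (6): ab, ac, ad, bc, bd, cd
  2-simplices (4): abc, abd, acd, bcd

giving chain groups C_0 ≅ Z^4, C_1 ≅ Z^6, C_2 ≅ Z^4.

The boundary map ∂_1: C_1 → C_0 sends each edge [p,q] (with p < q) to q − p. For instance
  ∂bd = d − b.
The 4×6 boundary matrix has rank 3 and Smith normal form diag(1,1,1).

∂_2: C_2 → C_1 acts by ∂[p,q,r] = [q,r] − [p,r] + [p,q]. For instance
  ∂abc = bc − ac + ab,
  ∂acd = cd − ad + ac.
This gives a 6×4 integer matrix of rank 3; reducing to Smith normal form yields diagonal entries (1,1,1).

Now H_k = ker ∂_k / im ∂_{k+1}, so:

  H_1: rank ker ∂_1 − rank ∂_2 = (6 − 3) − 3 = 0, and the invariant factors of ∂_2 are all 1, so H_1 = 0.

H_1 ≅ 0.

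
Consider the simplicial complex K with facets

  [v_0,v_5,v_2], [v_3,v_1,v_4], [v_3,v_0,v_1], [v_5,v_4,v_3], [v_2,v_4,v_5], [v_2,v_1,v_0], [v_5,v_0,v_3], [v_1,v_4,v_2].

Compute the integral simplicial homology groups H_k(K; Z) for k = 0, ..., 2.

Order the vertices as v_0 < v_1 < v_2 < v_3 < v_4 < v_5. Listing each simplex with vertices in this order, K has dimension 2 with simplices:

  0-simplices (6): [v_0], [v_1], [v_2], [v_3], [v_4], [v_5]
  1-simplices (12): [v_0,v_1], [v_0,v_2], [v_0,v_3], [v_0,v_5], [v_1,v_2], [v_1,v_3], [v_1,v_4], [v_2,v_4], [v_2,v_5], [v_3,v_4], [v_3,v_5], [v_4,v_5]
  2-simplices (8): [v_0,v_1,v_2], [v_0,v_1,v_3], [v_0,v_2,v_5], [v_0,v_3,v_5], [v_1,v_2,v_4], [v_1,v_3,v_4], [v_2,v_4,v_5], [v_3,v_4,v_5]

Hence C_0 ≅ Z^6, C_1 ≅ Z^12, C_2 ≅ Z^8.

Boundary ∂_1: C_1 → C_0 maps an edge to its endpoints' difference, ∂[p,q] = q − p. For instance
  ∂[v_3,v_4] = [v_4] − [v_3].
As a 6×12 matrix over Z this has rank 5, with invariant factors (1,1,1,1,1).

Boundary ∂_2: C_2 → C_1 acts by ∂[p,q,r] = [q,r] − [p,r] + [p,q]. For instance
  ∂[v_1,v_2,v_4] = [v_2,v_4] − [v_1,v_4] + [v_1,v_2],
  ∂[v_0,v_1,v_3] = [v_1,v_3] − [v_0,v_3] + [v_0,v_1].
This gives a 12×8 integer matrix of rank 7; reducing to Smith normal form yields diagonal entries (1,1,1,1,1,1,1).

Reading off H_k = ker ∂_k / im ∂_{k+1}:

  H_0: rank C_0 − rank ∂_1 = 6 − 5 = 1, and the invariant factors of ∂_1 are all 1, so H_0 = Z.
  H_1: rank ker ∂_1 − rank ∂_2 = (12 − 5) − 7 = 0, and the invariant factors of ∂_2 are all 1, so H_1 = 0.
  H_2: rank ker ∂_2 − rank ∂_3 = (8 − 7) − 0 = 1, and there is no ∂_3, so H_2 = Z.

As a check, the Euler characteristic is 6 − 12 + 8 = 2, which agrees with 1 − 0 + 1 = 2.

H_0 ≅ Z,  H_1 = 0,  H_2 ≅ Z.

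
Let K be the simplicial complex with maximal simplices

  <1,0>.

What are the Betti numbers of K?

b_0 = 1, b_1 = 0.

Take the total order 0 < 1 on the vertex set. Then K (dimension 1) consists of the simplices:

  0-simplices (2): [0], [1]
  1-simplices (1): [0,1]

so the chain groups are C_0 ≅ Z^2, C_1 ≅ Z^1.

Boundary ∂_1: C_1 → C_0 maps an edge to its endpoints' difference, ∂[p,q] = q − p. For instance
  ∂[0,1] = [1] − [0].
As a 2×1 matrix over Z this has rank 1, with invariant factors (1).

Computing H_k = (kernel of ∂_k) / (image of ∂_{k+1}):

  H_0: rank C_0 − rank ∂_1 = 2 − 1 = 1, and the invariant factors of ∂_1 are all 1, so H_0 = Z.
  H_1: rank ker ∂_1 − rank ∂_2 = (1 − 1) − 0 = 0, and there is no ∂_2, so H_1 = 0.

As a check, the Euler characteristic is 2 − 1 = 1, which agrees with 1 − 0 = 1.

Hence the Betti numbers are b_0 = 1, b_1 = 0.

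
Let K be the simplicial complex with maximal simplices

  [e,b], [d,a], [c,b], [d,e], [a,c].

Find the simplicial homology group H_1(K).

H_1 ≅ Z.

We work with the vertex ordering a < b < c < d < e. The simplices of K, each written with vertices in increasing order, are:

  0-simplices (5): a, b, c, d, e
  1-simplices (5): ac, ad, bc, be, de

so the chain groups are C_0 ≅ Z^5, C_1 ≅ Z^5.

The boundary map ∂_1: C_1 → C_0 sends each edge [p,q] (with p < q) to q − p.
This gives a 5×5 integer matrix of rank 4; reducing to Smith normal form yields diagonal entries (1,1,1,1).

From H_k ≅ ker(∂_k) / im(∂_{k+1}) we obtain:

  H_1: rank ker ∂_1 − rank ∂_2 = (5 − 4) − 0 = 1, and there is no ∂_2, so H_1 = Z.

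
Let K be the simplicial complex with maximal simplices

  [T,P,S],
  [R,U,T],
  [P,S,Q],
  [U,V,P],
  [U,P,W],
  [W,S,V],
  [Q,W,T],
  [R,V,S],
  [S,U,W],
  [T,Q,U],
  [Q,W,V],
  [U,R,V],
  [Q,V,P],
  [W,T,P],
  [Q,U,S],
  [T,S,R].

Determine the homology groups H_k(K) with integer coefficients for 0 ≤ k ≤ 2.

H_0 ≅ Z,  H_1 ≅ Z^2,  H_2 ≅ Z.

Fix the vertex order P < Q < R < S < T < U < V < W and write every simplex with vertices in increasing order. Then dim K = 2 and the simplices of K are:

  0-simplices (8): P, Q, R, S, T, U, V, W
  1-simplices (24): PQ, PS, PT, PU, PV, PW, QS, QT, QU, QV, QW, RS, RT, RU, RV, ST, SU, SV, SW, TU, TW, UV, UW, VW
  2-simplices (16): PQS, PQV, PST, PTW, PUV, PUW, QSU, QTU, QTW, QVW, RST, RSV, RTU, RUV, SUW, SVW

so the chain groups are C_0 ≅ Z^8, C_1 ≅ Z^24, C_2 ≅ Z^16.

∂_1: C_1 → C_0 sends each edge [p,q] (with p < q) to q − p. For instance
  ∂SV = V − S.
As a 8×24 matrix over Z this has rank 7, with invariant factors (1,1,1,1,1,1,1).

The boundary map ∂_2: C_2 → C_1 acts by ∂[p,q,r] = [q,r] − [p,r] + [p,q]. For instance
  ∂SUW = UW − SW + SU,
  ∂QTU = TU − QU + QT.
As a 24×16 matrix over Z this has rank 15, with invariant factors (1,1,1,1,1,1,1,1,1,1,1,1,1,1,1).

Reading off H_k = ker ∂_k / im ∂_{k+1}:

  H_0: rank C_0 − rank ∂_1 = 8 − 7 = 1, and the invariant factors of ∂_1 are all 1, so H_0 = Z.
  H_1: rank ker ∂_1 − rank ∂_2 = (24 − 7) − 15 = 2, and the invariant factors of ∂_2 are all 1, so H_1 = Z^2.
  H_2: rank ker ∂_2 − rank ∂_3 = (16 − 15) − 0 = 1, and there is no ∂_3, so H_2 = Z.

As a check, the Euler characteristic is 8 − 24 + 16 = 0, which agrees with 1 − 2 + 1 = 0.
(K is a triangulation of the torus T^2.)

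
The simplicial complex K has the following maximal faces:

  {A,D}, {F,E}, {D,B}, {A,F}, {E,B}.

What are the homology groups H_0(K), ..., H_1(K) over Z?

H_0 = Z,  H_1 = Z.

We work with the vertex ordering A < B < D < E < F. The simplices of K, each written with vertices in increasing order, are:

  0-simplices (5): A, B, D, E, F
  1-simplices (5): AD, AF, BD, BE, EF

giving chain groups C_0 ≅ Z^5, C_1 ≅ Z^5.

Boundary ∂_1: C_1 → C_0 sends each edge [p,q] (with p < q) to q − p.
This gives a 5×5 integer matrix of rank 4; reducing to Smith normal form yields diagonal entries (1,1,1,1).

Now H_k = ker ∂_k / im ∂_{k+1}, so:

  H_0: rank C_0 − rank ∂_1 = 5 − 4 = 1, and the invariant factors of ∂_1 are all 1, so H_0 ≅ Z.
  H_1: rank ker ∂_1 − rank ∂_2 = (5 − 4) − 0 = 1, and there is no ∂_2, so H_1 ≅ Z.

As a check, the Euler characteristic is 5 − 5 = 0, which agrees with 1 − 1 = 0.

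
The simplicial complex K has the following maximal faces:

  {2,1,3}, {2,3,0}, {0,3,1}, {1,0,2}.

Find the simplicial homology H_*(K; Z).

H_0 ≅ Z,  H_1 = 0,  H_2 ≅ Z.

We work with the vertex ordering 0 < 1 < 2 < 3. The simplices of K, each written with vertices in increasing order, are:

  0-simplices (4): [0], [1], [2], [3]
  1-simplices (6): [0,1], [0,2], [0,3], [1,2], [1,3], [2,3]
  2-simplices (4): [0,1,2], [0,1,3], [0,2,3], [1,2,3]

giving chain groups C_0 ≅ Z^4, C_1 ≅ Z^6, C_2 ≅ Z^4.

Boundary ∂_1: C_1 → C_0 sends each edge [p,q] (with p < q) to q − p.
As a 4×6 matrix over Z this has rank 3, with invariant factors (1,1,1).

∂_2: C_2 → C_1 sends each 2-simplex [p,q,r] to [q,r] − [p,r] + [p,q]. For instance
  ∂[0,1,3] = [1,3] − [0,3] + [0,1],
  ∂[0,2,3] = [2,3] − [0,3] + [0,2].
This gives a 6×4 integer matrix of rank 3; reducing to Smith normal form yields diagonal entries (1,1,1).

Now H_k = ker ∂_k / im ∂_{k+1}, so:

  H_0: rank C_0 − rank ∂_1 = 4 − 3 = 1, and the invariant factors of ∂_1 are all 1, so H_0 = Z.
  H_1: rank ker ∂_1 − rank ∂_2 = (6 − 3) − 3 = 0, and the invariant factors of ∂_2 are all 1, so H_1 = 0.
  H_2: rank ker ∂_2 − rank ∂_3 = (4 − 3) − 0 = 1, and there is no ∂_3, so H_2 = Z.

As a check, the Euler characteristic is 4 − 6 + 4 = 2, which agrees with 1 − 0 + 1 = 2.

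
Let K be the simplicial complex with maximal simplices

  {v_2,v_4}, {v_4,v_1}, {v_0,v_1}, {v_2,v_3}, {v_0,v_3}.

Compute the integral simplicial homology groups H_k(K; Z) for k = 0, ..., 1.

Order the vertices as v_0 < v_1 < v_2 < v_3 < v_4. Listing each simplex with vertices in this order, K has dimension 1 with simplices:

  0-simplices (5): [v_0], [v_1], [v_2], [v_3], [v_4]
  1-simplices (5): [v_0,v_1], [v_0,v_3], [v_1,v_4], [v_2,v_3], [v_2,v_4]

so the chain groups are C_0 ≅ Z^5, C_1 ≅ Z^5.

Boundary ∂_1: C_1 → C_0 maps an edge to its endpoints' difference, ∂[p,q] = q − p. For instance
  ∂[v_2,v_3] = [v_3] − [v_2].
This gives a 5×5 integer matrix of rank 4; reducing to Smith normal form yields diagonal entries (1,1,1,1).

Computing H_k = (kernel of ∂_k) / (image of ∂_{k+1}):

  H_0: rank C_0 − rank ∂_1 = 5 − 4 = 1, and the invariant factors of ∂_1 are all 1, so H_0 = Z.
  H_1: rank ker ∂_1 − rank ∂_2 = (5 − 4) − 0 = 1, and there is no ∂_2, so H_1 = Z.

(K is a triangulation of the circle S^1.)

H_0 ≅ Z,  H_1 ≅ Z.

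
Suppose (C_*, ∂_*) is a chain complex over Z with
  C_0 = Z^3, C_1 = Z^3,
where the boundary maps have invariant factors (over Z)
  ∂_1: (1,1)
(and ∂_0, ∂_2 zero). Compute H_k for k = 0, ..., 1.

H_0 ≅ Z,  H_1 ≅ Z.

H_0: b_0 = 3 − 0 − 2 = 1; torsion from ∂_1 factors > 1: none. So H_0 ≅ Z.
H_1: b_1 = 3 − 2 − 0 = 1; torsion from ∂_2 factors > 1: none. So H_1 ≅ Z.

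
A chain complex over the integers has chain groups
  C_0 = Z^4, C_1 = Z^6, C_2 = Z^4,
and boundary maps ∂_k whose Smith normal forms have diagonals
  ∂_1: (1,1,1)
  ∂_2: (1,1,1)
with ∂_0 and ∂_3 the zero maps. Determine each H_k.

H_0: b_0 = 4 − 0 − 3 = 1; torsion from ∂_1 factors > 1: none. So H_0 = Z.
H_1: b_1 = 6 − 3 − 3 = 0; torsion from ∂_2 factors > 1: none. So H_1 = 0.
H_2: b_2 = 4 − 3 − 0 = 1; torsion from ∂_3 factors > 1: none. So H_2 = Z.

H_0 = Z,  H_1 = 0,  H_2 = Z.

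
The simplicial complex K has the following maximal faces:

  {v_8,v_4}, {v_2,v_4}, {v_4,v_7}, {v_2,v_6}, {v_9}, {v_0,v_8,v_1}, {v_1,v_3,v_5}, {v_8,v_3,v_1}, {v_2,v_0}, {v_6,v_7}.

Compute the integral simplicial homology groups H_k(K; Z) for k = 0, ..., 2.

H_0 ≅ Z^2,  H_1 ≅ Z^2,  H_2 = 0.

We work with the vertex ordering v_0 < v_1 < v_2 < v_3 < v_4 < v_5 < v_6 < v_7 < v_8 < v_9. The simplices of K, each written with vertices in increasing order, are:

  0-simplices (10): [v_0], [v_1], [v_2], [v_3], [v_4], [v_5], [v_6], [v_7], [v_8], [v_9]
  1-simplices (13): [v_0,v_1], [v_0,v_2], [v_0,v_8], [v_1,v_3], [v_1,v_5], [v_1,v_8], [v_2,v_4], [v_2,v_6], [v_3,v_5], [v_3,v_8], [v_4,v_7], [v_4,v_8], [v_6,v_7]
  2-simplices (3): [v_0,v_1,v_8], [v_1,v_3,v_5], [v_1,v_3,v_8]

giving chain groups C_0 ≅ Z^10, C_1 ≅ Z^13, C_2 ≅ Z^3.

Boundary ∂_1: C_1 → C_0 maps an edge to its endpoints' difference, ∂[p,q] = q − p.
The 10×13 boundary matrix has rank 8 and Smith normal form diag(1,1,1,1,1,1,1,1).

∂_2: C_2 → C_1 acts by ∂[p,q,r] = [q,r] − [p,r] + [p,q]. For instance
  ∂[v_1,v_3,v_5] = [v_3,v_5] − [v_1,v_5] + [v_1,v_3],
  ∂[v_0,v_1,v_8] = [v_1,v_8] − [v_0,v_8] + [v_0,v_1].
As a 13×3 matrix over Z this has rank 3, with invariant factors (1,1,1).

Reading off H_k = ker ∂_k / im ∂_{k+1}:

  H_0: rank C_0 − rank ∂_1 = 10 − 8 = 2, and the invariant factors of ∂_1 are all 1, so H_0 = Z^2.
  H_1: rank ker ∂_1 − rank ∂_2 = (13 − 8) − 3 = 2, and the invariant factors of ∂_2 are all 1, so H_1 = Z^2.
  H_2: rank ker ∂_2 − rank ∂_3 = (3 − 3) − 0 = 0, and there is no ∂_3, so H_2 = 0.

As a check, the Euler characteristic is 10 − 13 + 3 = 0, which agrees with 2 − 2 + 0 = 0.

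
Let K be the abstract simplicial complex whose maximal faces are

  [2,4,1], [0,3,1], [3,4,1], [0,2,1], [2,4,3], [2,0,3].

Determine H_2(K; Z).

H_2 = Z.

We work with the vertex ordering 0 < 1 < 2 < 3 < 4. The simplices of K, each written with vertices in increasing order, are:

  0-simplices (5): [0], [1], [2], [3], [4]
  1-simplices (9): [0,1], [0,2], [0,3], [1,2], [1,3], [1,4], [2,3], [2,4], [3,4]
  2-simplices (6): [0,1,2], [0,1,3], [0,2,3], [1,2,4], [1,3,4], [2,3,4]

Hence C_0 ≅ Z^5, C_1 ≅ Z^9, C_2 ≅ Z^6.

Boundary ∂_1: C_1 → C_0 sends each edge [p,q] (with p < q) to q − p. For instance
  ∂[0,1] = [1] − [0].
The resulting 5×9 matrix has rank 4, and its Smith normal form has invariant factors (1,1,1,1).

∂_2: C_2 → C_1 maps a triangle to the signed sum of its edges. For instance
  ∂[1,2,4] = [2,4] − [1,4] + [1,2],
  ∂[0,1,2] = [1,2] − [0,2] + [0,1].
The resulting 9×6 matrix has rank 5, and its Smith normal form has invariant factors (1,1,1,1,1).

Computing H_k = (kernel of ∂_k) / (image of ∂_{k+1}):

  H_2: rank ker ∂_2 − rank ∂_3 = (6 − 5) − 0 = 1, and there is no ∂_3, so H_2 = Z.

(K is a triangulation of the 2-sphere S^2.)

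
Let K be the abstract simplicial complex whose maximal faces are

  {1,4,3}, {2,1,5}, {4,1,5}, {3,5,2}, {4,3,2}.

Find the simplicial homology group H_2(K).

H_2 = 0.

We work with the vertex ordering 1 < 2 < 3 < 4 < 5. The simplices of K, each written with vertices in increasing order, are:

  0-simplices (5): [1], [2], [3], [4], [5]
  1-simplices (10): [1,2], [1,3], [1,4], [1,5], [2,3], [2,4], [2,5], [3,4], [3,5], [4,5]
  2-simplices (5): [1,2,5], [1,3,4], [1,4,5], [2,3,4], [2,3,5]

giving chain groups C_0 ≅ Z^5, C_1 ≅ Z^10, C_2 ≅ Z^5.

∂_1: C_1 → C_0 sends each edge [p,q] (with p < q) to q − p. For instance
  ∂[1,5] = [5] − [1].
This gives a 5×10 integer matrix of rank 4; reducing to Smith normal form yields diagonal entries (1,1,1,1).

Boundary ∂_2: C_2 → C_1 sends each 2-simplex [p,q,r] to [q,r] − [p,r] + [p,q]. For instance
  ∂[2,3,4] = [3,4] − [2,4] + [2,3],
  ∂[2,3,5] = [3,5] − [2,5] + [2,3].
The resulting 10×5 matrix has rank 5, and its Smith normal form has invariant factors (1,1,1,1,1).

Reading off H_k = ker ∂_k / im ∂_{k+1}:

  H_2: rank ker ∂_2 − rank ∂_3 = (5 − 5) − 0 = 0, and there is no ∂_3, so H_2 ≅ 0.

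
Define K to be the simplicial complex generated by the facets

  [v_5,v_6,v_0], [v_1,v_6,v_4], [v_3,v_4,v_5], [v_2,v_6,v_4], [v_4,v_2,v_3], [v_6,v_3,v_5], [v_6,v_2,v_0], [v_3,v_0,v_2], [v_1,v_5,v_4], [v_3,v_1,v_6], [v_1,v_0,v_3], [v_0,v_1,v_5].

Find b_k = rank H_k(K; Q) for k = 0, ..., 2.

Take the total order v_0 < v_1 < v_2 < v_3 < v_4 < v_5 < v_6 on the vertex set. Then K (dimension 2) consists of the simplices:

  0-simplices (7): [v_0], [v_1], [v_2], [v_3], [v_4], [v_5], [v_6]
  1-simplices (18): (18 of them)
  2-simplices (12): (12 of them)

so the chain groups are C_0 ≅ Z^7, C_1 ≅ Z^18, C_2 ≅ Z^12.

∂_1: C_1 → C_0 maps an edge to its endpoints' difference, ∂[p,q] = q − p.
The resulting 7×18 matrix has rank 6, and its Smith normal form has invariant factors (1,1,1,1,1,1).

∂_2: C_2 → C_1 acts by ∂[p,q,r] = [q,r] − [p,r] + [p,q]. For instance
  ∂[v_1,v_4,v_6] = [v_4,v_6] − [v_1,v_6] + [v_1,v_4],
  ∂[v_0,v_1,v_5] = [v_1,v_5] − [v_0,v_5] + [v_0,v_1].
The 18×12 boundary matrix has rank 12 and Smith normal form diag(1,1,1,1,1,1,1,1,1,1,1,2).

Now H_k = ker ∂_k / im ∂_{k+1}, so:

  H_0: rank C_0 − rank ∂_1 = 7 − 6 = 1, and the invariant factors of ∂_1 are all 1, so H_0 ≅ Z.
  H_1: rank ker ∂_1 − rank ∂_2 = (18 − 6) − 12 = 0, and ∂_2 has invariant factor 2 > 1, so H_1 ≅ Z_2.
  H_2: rank ker ∂_2 − rank ∂_3 = (12 − 12) − 0 = 0, and there is no ∂_3, so H_2 ≅ 0.

(K is a triangulation of the real projective plane RP^2.)

Hence the Betti numbers are b_0 = 1, b_1 = 0, b_2 = 0.

b_0 = 1, b_1 = 0, b_2 = 0.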